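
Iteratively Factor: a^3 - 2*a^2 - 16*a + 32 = (a + 4)*(a^2 - 6*a + 8) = (a - 4)*(a + 4)*(a - 2)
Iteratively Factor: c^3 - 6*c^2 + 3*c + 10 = (c - 2)*(c^2 - 4*c - 5) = (c - 2)*(c + 1)*(c - 5)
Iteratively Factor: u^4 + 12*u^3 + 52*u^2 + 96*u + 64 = (u + 4)*(u^3 + 8*u^2 + 20*u + 16) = (u + 2)*(u + 4)*(u^2 + 6*u + 8) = (u + 2)^2*(u + 4)*(u + 4)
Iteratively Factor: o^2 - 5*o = (o)*(o - 5)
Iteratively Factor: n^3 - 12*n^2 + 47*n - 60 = (n - 3)*(n^2 - 9*n + 20) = (n - 4)*(n - 3)*(n - 5)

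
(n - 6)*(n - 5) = n^2 - 11*n + 30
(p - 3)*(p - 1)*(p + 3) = p^3 - p^2 - 9*p + 9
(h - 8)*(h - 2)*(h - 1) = h^3 - 11*h^2 + 26*h - 16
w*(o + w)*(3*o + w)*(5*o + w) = 15*o^3*w + 23*o^2*w^2 + 9*o*w^3 + w^4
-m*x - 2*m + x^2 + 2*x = (-m + x)*(x + 2)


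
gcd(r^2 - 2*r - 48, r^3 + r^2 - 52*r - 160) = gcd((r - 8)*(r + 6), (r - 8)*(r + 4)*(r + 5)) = r - 8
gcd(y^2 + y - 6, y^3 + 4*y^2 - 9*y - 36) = y + 3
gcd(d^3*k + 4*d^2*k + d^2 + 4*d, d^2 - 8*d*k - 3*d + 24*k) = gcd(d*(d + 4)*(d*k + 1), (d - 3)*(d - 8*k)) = 1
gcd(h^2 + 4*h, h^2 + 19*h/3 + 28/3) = h + 4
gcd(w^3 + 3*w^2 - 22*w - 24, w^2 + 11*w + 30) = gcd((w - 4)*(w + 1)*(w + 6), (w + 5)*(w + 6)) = w + 6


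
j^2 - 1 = (j - 1)*(j + 1)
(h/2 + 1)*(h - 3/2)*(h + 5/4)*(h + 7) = h^4/2 + 35*h^3/8 + 79*h^2/16 - 163*h/16 - 105/8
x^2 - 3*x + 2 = (x - 2)*(x - 1)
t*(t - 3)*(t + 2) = t^3 - t^2 - 6*t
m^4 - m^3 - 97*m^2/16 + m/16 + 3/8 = (m - 3)*(m - 1/4)*(m + 1/4)*(m + 2)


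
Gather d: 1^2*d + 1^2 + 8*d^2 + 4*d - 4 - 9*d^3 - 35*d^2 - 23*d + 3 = -9*d^3 - 27*d^2 - 18*d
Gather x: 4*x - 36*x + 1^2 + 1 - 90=-32*x - 88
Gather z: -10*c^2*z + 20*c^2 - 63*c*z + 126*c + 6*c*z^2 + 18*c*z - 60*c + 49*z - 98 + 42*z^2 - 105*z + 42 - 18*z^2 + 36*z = 20*c^2 + 66*c + z^2*(6*c + 24) + z*(-10*c^2 - 45*c - 20) - 56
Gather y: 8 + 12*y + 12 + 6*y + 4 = 18*y + 24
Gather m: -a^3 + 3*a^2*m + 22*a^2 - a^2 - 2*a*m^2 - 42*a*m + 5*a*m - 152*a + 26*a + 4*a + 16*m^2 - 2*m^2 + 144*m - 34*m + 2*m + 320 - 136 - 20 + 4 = -a^3 + 21*a^2 - 122*a + m^2*(14 - 2*a) + m*(3*a^2 - 37*a + 112) + 168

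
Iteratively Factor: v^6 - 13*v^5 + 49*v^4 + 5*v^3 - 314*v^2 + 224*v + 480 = (v - 4)*(v^5 - 9*v^4 + 13*v^3 + 57*v^2 - 86*v - 120) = (v - 5)*(v - 4)*(v^4 - 4*v^3 - 7*v^2 + 22*v + 24) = (v - 5)*(v - 4)*(v + 1)*(v^3 - 5*v^2 - 2*v + 24) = (v - 5)*(v - 4)*(v + 1)*(v + 2)*(v^2 - 7*v + 12) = (v - 5)*(v - 4)*(v - 3)*(v + 1)*(v + 2)*(v - 4)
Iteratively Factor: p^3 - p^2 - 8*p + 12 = (p - 2)*(p^2 + p - 6) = (p - 2)*(p + 3)*(p - 2)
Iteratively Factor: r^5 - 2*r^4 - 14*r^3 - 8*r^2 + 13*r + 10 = (r + 1)*(r^4 - 3*r^3 - 11*r^2 + 3*r + 10) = (r + 1)*(r + 2)*(r^3 - 5*r^2 - r + 5) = (r + 1)^2*(r + 2)*(r^2 - 6*r + 5) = (r - 1)*(r + 1)^2*(r + 2)*(r - 5)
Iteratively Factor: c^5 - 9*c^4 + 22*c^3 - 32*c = (c + 1)*(c^4 - 10*c^3 + 32*c^2 - 32*c) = (c - 4)*(c + 1)*(c^3 - 6*c^2 + 8*c) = (c - 4)*(c - 2)*(c + 1)*(c^2 - 4*c) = (c - 4)^2*(c - 2)*(c + 1)*(c)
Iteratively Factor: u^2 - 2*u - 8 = (u - 4)*(u + 2)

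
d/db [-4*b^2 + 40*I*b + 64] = -8*b + 40*I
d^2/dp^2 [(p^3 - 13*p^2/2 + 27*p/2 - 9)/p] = 2 - 18/p^3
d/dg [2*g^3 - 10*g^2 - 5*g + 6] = 6*g^2 - 20*g - 5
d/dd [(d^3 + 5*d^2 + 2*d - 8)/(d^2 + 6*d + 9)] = (d^3 + 9*d^2 + 28*d + 22)/(d^3 + 9*d^2 + 27*d + 27)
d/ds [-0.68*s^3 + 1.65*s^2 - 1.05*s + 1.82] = -2.04*s^2 + 3.3*s - 1.05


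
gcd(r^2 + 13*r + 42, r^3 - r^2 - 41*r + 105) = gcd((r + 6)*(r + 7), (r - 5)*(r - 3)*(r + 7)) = r + 7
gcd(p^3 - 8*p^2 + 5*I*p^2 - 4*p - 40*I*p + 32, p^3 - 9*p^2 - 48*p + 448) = p - 8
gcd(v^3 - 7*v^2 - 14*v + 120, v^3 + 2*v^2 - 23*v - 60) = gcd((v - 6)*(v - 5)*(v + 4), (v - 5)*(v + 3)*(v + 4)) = v^2 - v - 20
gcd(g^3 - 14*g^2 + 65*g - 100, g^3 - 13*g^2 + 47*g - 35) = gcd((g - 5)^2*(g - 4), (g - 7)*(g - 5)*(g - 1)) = g - 5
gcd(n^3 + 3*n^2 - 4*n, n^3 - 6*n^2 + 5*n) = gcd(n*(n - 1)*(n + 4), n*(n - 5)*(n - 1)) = n^2 - n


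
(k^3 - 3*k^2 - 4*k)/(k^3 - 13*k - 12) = k/(k + 3)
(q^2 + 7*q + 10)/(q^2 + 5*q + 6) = (q + 5)/(q + 3)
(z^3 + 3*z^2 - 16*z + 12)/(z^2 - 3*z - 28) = (-z^3 - 3*z^2 + 16*z - 12)/(-z^2 + 3*z + 28)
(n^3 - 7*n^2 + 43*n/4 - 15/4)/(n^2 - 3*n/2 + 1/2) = (2*n^2 - 13*n + 15)/(2*(n - 1))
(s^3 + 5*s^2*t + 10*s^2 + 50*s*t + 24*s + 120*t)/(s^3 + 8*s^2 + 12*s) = (s^2 + 5*s*t + 4*s + 20*t)/(s*(s + 2))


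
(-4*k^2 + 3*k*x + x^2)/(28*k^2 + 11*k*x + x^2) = (-k + x)/(7*k + x)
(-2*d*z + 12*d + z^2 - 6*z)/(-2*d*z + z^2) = (z - 6)/z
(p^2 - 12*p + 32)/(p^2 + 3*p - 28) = (p - 8)/(p + 7)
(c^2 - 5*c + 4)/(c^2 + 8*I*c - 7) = (c^2 - 5*c + 4)/(c^2 + 8*I*c - 7)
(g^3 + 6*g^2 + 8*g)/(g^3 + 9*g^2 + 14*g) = (g + 4)/(g + 7)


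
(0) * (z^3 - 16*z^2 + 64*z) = 0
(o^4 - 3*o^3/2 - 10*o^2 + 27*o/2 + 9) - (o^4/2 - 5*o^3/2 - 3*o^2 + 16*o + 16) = o^4/2 + o^3 - 7*o^2 - 5*o/2 - 7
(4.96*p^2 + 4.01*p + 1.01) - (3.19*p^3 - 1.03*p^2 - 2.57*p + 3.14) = -3.19*p^3 + 5.99*p^2 + 6.58*p - 2.13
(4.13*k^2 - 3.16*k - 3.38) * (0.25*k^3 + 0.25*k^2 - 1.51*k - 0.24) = 1.0325*k^5 + 0.2425*k^4 - 7.8713*k^3 + 2.9354*k^2 + 5.8622*k + 0.8112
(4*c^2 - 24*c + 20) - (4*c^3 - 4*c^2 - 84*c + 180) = -4*c^3 + 8*c^2 + 60*c - 160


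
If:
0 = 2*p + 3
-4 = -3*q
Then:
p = -3/2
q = 4/3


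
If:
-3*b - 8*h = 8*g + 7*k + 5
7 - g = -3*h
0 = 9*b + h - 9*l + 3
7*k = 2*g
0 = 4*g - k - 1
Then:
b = 400/117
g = 7/26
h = -175/78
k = 1/13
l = 2459/702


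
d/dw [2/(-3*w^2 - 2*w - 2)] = 4*(3*w + 1)/(3*w^2 + 2*w + 2)^2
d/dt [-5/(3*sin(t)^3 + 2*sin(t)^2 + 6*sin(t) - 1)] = 80*(9*sin(t)^2 + 4*sin(t) + 6)*cos(t)/(-33*sin(t) + 3*sin(3*t) + 4*cos(2*t))^2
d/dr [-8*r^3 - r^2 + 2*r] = -24*r^2 - 2*r + 2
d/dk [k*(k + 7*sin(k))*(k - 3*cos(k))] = k*(k + 7*sin(k))*(3*sin(k) + 1) + k*(k - 3*cos(k))*(7*cos(k) + 1) + (k + 7*sin(k))*(k - 3*cos(k))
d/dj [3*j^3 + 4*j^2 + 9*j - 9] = 9*j^2 + 8*j + 9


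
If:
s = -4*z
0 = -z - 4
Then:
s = 16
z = -4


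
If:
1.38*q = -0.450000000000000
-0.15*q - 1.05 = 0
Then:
No Solution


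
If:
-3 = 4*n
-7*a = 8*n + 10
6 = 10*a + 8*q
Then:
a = -4/7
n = -3/4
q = 41/28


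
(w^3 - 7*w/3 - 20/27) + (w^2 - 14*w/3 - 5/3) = w^3 + w^2 - 7*w - 65/27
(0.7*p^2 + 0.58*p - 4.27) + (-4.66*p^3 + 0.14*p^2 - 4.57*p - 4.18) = -4.66*p^3 + 0.84*p^2 - 3.99*p - 8.45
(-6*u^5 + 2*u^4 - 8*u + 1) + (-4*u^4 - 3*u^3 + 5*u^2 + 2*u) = -6*u^5 - 2*u^4 - 3*u^3 + 5*u^2 - 6*u + 1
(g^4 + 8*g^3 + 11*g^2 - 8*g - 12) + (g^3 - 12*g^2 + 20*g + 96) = g^4 + 9*g^3 - g^2 + 12*g + 84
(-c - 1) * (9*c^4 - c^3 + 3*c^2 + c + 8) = -9*c^5 - 8*c^4 - 2*c^3 - 4*c^2 - 9*c - 8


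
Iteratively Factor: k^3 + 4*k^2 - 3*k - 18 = (k + 3)*(k^2 + k - 6) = (k + 3)^2*(k - 2)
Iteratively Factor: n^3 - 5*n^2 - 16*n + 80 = (n - 4)*(n^2 - n - 20) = (n - 4)*(n + 4)*(n - 5)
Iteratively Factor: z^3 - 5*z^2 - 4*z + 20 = (z + 2)*(z^2 - 7*z + 10) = (z - 5)*(z + 2)*(z - 2)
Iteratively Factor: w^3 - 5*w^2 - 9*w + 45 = (w - 5)*(w^2 - 9) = (w - 5)*(w + 3)*(w - 3)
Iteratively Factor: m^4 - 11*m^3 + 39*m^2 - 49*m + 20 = (m - 4)*(m^3 - 7*m^2 + 11*m - 5) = (m - 4)*(m - 1)*(m^2 - 6*m + 5) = (m - 5)*(m - 4)*(m - 1)*(m - 1)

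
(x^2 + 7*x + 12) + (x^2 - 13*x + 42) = 2*x^2 - 6*x + 54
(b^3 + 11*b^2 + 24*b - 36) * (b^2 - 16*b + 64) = b^5 - 5*b^4 - 88*b^3 + 284*b^2 + 2112*b - 2304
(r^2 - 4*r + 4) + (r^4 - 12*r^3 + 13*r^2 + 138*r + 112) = r^4 - 12*r^3 + 14*r^2 + 134*r + 116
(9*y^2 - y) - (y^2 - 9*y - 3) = 8*y^2 + 8*y + 3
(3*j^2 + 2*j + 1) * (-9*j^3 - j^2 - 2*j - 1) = -27*j^5 - 21*j^4 - 17*j^3 - 8*j^2 - 4*j - 1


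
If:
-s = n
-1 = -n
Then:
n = 1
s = -1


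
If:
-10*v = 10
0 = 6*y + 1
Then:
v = -1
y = -1/6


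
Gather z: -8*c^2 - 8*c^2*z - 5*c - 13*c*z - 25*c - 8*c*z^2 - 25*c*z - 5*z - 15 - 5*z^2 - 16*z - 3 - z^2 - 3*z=-8*c^2 - 30*c + z^2*(-8*c - 6) + z*(-8*c^2 - 38*c - 24) - 18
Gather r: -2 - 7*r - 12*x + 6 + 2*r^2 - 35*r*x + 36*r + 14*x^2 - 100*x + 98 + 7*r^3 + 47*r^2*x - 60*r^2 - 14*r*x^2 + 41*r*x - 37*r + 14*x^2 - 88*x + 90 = 7*r^3 + r^2*(47*x - 58) + r*(-14*x^2 + 6*x - 8) + 28*x^2 - 200*x + 192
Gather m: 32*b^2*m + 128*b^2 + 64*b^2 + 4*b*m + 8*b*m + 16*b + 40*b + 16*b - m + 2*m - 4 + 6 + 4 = 192*b^2 + 72*b + m*(32*b^2 + 12*b + 1) + 6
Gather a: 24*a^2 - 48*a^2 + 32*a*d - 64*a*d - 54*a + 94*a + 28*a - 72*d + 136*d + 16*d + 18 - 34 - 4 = -24*a^2 + a*(68 - 32*d) + 80*d - 20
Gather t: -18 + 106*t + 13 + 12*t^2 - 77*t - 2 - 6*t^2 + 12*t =6*t^2 + 41*t - 7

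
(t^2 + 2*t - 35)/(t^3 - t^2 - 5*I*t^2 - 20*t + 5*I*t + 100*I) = (t + 7)/(t^2 + t*(4 - 5*I) - 20*I)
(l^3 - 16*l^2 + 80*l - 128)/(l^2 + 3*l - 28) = (l^2 - 12*l + 32)/(l + 7)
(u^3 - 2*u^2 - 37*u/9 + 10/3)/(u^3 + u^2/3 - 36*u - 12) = (9*u^3 - 18*u^2 - 37*u + 30)/(3*(3*u^3 + u^2 - 108*u - 36))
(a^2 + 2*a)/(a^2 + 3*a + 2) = a/(a + 1)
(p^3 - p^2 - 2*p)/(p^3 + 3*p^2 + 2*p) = (p - 2)/(p + 2)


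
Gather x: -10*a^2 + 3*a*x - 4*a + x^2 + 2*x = -10*a^2 - 4*a + x^2 + x*(3*a + 2)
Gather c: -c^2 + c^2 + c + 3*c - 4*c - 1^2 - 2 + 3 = 0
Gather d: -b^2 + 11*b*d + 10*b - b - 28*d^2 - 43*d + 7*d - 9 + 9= -b^2 + 9*b - 28*d^2 + d*(11*b - 36)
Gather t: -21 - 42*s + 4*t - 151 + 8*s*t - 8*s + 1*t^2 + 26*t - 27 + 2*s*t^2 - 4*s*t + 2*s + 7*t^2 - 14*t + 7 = -48*s + t^2*(2*s + 8) + t*(4*s + 16) - 192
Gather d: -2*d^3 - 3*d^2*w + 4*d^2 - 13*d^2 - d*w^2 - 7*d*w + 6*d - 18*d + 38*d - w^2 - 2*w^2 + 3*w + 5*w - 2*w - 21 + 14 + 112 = -2*d^3 + d^2*(-3*w - 9) + d*(-w^2 - 7*w + 26) - 3*w^2 + 6*w + 105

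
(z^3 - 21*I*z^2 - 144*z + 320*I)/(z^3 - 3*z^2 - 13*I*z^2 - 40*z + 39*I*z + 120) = (z - 8*I)/(z - 3)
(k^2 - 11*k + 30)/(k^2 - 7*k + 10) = (k - 6)/(k - 2)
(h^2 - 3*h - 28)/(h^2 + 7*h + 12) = (h - 7)/(h + 3)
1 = 1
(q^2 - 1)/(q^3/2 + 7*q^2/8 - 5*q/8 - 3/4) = 8*(q + 1)/(4*q^2 + 11*q + 6)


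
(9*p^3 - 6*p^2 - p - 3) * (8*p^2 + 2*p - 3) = 72*p^5 - 30*p^4 - 47*p^3 - 8*p^2 - 3*p + 9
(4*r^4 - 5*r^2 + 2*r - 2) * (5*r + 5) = 20*r^5 + 20*r^4 - 25*r^3 - 15*r^2 - 10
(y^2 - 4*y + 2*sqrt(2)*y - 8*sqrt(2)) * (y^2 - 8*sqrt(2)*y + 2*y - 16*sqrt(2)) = y^4 - 6*sqrt(2)*y^3 - 2*y^3 - 40*y^2 + 12*sqrt(2)*y^2 + 64*y + 48*sqrt(2)*y + 256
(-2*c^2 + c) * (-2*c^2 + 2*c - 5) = 4*c^4 - 6*c^3 + 12*c^2 - 5*c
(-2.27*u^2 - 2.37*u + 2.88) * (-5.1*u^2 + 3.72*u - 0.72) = 11.577*u^4 + 3.6426*u^3 - 21.87*u^2 + 12.42*u - 2.0736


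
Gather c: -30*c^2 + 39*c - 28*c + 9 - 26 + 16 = -30*c^2 + 11*c - 1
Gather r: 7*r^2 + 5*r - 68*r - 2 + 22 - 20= 7*r^2 - 63*r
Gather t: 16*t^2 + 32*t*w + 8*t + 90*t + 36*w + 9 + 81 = 16*t^2 + t*(32*w + 98) + 36*w + 90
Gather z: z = z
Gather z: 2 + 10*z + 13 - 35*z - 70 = -25*z - 55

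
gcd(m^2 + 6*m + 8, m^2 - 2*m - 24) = m + 4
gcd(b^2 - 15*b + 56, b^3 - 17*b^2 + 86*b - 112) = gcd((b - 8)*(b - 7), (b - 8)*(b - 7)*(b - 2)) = b^2 - 15*b + 56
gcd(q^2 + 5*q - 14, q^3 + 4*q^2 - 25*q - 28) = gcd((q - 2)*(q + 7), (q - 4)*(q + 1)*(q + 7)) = q + 7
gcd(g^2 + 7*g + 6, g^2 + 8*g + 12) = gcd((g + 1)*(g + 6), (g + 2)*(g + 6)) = g + 6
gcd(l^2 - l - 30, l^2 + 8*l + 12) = 1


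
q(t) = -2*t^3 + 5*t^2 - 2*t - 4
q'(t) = -6*t^2 + 10*t - 2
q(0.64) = -3.76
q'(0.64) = 1.94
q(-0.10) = -3.75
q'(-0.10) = -3.06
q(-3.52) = 152.22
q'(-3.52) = -111.54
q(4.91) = -130.02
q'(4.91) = -97.55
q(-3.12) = 111.65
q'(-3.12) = -91.61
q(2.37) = -7.28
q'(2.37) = -12.00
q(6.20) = -300.86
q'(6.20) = -170.64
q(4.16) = -69.77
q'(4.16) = -64.23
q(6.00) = -268.00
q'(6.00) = -158.00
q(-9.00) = 1877.00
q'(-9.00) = -578.00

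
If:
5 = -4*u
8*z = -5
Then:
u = -5/4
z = -5/8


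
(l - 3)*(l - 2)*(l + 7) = l^3 + 2*l^2 - 29*l + 42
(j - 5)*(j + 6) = j^2 + j - 30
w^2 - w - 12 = (w - 4)*(w + 3)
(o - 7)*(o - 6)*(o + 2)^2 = o^4 - 9*o^3 - 6*o^2 + 116*o + 168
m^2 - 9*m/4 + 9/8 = (m - 3/2)*(m - 3/4)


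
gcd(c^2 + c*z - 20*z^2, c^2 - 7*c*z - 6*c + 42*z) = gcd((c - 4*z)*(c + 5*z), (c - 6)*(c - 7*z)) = 1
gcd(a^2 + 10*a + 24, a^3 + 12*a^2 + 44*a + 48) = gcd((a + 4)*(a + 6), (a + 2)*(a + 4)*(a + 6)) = a^2 + 10*a + 24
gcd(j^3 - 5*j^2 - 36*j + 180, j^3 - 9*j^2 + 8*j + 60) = j^2 - 11*j + 30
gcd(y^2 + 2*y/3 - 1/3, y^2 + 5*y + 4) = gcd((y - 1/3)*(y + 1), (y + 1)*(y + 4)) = y + 1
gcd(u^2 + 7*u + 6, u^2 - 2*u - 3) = u + 1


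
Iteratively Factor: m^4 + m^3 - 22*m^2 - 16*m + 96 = (m - 2)*(m^3 + 3*m^2 - 16*m - 48) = (m - 2)*(m + 3)*(m^2 - 16) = (m - 2)*(m + 3)*(m + 4)*(m - 4)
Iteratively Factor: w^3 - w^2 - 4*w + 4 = (w + 2)*(w^2 - 3*w + 2) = (w - 1)*(w + 2)*(w - 2)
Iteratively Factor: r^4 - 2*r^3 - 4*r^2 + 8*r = (r - 2)*(r^3 - 4*r) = r*(r - 2)*(r^2 - 4) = r*(r - 2)^2*(r + 2)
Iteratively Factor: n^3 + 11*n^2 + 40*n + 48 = (n + 3)*(n^2 + 8*n + 16) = (n + 3)*(n + 4)*(n + 4)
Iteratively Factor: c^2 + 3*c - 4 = (c - 1)*(c + 4)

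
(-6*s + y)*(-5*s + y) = 30*s^2 - 11*s*y + y^2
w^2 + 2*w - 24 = (w - 4)*(w + 6)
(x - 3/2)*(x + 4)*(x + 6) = x^3 + 17*x^2/2 + 9*x - 36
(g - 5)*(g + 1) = g^2 - 4*g - 5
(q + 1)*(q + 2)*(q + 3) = q^3 + 6*q^2 + 11*q + 6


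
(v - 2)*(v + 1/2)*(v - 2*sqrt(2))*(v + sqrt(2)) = v^4 - 3*v^3/2 - sqrt(2)*v^3 - 5*v^2 + 3*sqrt(2)*v^2/2 + sqrt(2)*v + 6*v + 4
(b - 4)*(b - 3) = b^2 - 7*b + 12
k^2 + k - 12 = (k - 3)*(k + 4)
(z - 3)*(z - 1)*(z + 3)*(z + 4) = z^4 + 3*z^3 - 13*z^2 - 27*z + 36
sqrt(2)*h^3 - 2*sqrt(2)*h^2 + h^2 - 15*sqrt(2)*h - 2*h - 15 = (h - 5)*(h + 3)*(sqrt(2)*h + 1)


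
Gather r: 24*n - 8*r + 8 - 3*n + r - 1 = 21*n - 7*r + 7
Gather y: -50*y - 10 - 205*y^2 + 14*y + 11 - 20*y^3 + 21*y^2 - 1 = -20*y^3 - 184*y^2 - 36*y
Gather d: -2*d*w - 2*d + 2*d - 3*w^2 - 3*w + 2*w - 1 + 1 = -2*d*w - 3*w^2 - w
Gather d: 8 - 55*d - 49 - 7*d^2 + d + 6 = -7*d^2 - 54*d - 35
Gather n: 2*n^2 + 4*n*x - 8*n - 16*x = 2*n^2 + n*(4*x - 8) - 16*x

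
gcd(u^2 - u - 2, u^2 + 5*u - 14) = u - 2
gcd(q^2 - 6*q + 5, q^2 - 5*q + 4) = q - 1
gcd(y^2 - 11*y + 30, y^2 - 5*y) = y - 5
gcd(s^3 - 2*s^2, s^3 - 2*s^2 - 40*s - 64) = 1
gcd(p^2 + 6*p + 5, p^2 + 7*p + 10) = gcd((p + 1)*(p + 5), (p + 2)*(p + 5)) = p + 5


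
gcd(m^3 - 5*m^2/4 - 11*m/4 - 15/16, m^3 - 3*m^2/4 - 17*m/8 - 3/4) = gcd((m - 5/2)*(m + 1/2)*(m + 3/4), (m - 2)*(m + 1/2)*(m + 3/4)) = m^2 + 5*m/4 + 3/8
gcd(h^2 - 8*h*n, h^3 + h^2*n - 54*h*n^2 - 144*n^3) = h - 8*n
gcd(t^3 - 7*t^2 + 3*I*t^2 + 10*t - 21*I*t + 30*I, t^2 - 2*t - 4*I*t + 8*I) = t - 2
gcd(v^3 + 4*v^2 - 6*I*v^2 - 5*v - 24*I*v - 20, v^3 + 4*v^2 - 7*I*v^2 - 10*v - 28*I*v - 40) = v^2 + v*(4 - 5*I) - 20*I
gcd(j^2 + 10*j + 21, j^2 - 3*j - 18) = j + 3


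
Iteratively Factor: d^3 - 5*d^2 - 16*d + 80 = (d - 4)*(d^2 - d - 20) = (d - 5)*(d - 4)*(d + 4)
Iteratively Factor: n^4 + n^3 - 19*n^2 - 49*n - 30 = (n + 1)*(n^3 - 19*n - 30) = (n + 1)*(n + 2)*(n^2 - 2*n - 15) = (n - 5)*(n + 1)*(n + 2)*(n + 3)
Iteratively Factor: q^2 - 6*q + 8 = (q - 4)*(q - 2)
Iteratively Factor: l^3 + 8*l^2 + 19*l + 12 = (l + 4)*(l^2 + 4*l + 3) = (l + 1)*(l + 4)*(l + 3)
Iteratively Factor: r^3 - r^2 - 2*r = (r)*(r^2 - r - 2) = r*(r + 1)*(r - 2)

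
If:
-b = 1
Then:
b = -1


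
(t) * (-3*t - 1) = -3*t^2 - t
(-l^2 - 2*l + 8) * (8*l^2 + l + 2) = -8*l^4 - 17*l^3 + 60*l^2 + 4*l + 16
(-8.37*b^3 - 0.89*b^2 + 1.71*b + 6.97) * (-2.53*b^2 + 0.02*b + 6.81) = 21.1761*b^5 + 2.0843*b^4 - 61.3438*b^3 - 23.6608*b^2 + 11.7845*b + 47.4657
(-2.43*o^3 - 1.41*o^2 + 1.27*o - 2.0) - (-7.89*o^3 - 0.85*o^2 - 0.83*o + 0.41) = 5.46*o^3 - 0.56*o^2 + 2.1*o - 2.41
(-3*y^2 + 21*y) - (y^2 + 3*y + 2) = -4*y^2 + 18*y - 2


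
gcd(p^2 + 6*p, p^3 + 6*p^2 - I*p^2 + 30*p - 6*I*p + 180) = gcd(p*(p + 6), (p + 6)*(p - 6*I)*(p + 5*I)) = p + 6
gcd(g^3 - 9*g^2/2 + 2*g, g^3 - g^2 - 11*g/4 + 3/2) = g - 1/2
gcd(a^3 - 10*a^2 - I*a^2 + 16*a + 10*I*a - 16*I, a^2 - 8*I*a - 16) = 1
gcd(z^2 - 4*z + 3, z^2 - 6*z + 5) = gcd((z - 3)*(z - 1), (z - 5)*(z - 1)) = z - 1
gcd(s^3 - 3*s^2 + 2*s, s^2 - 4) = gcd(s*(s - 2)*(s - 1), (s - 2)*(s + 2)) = s - 2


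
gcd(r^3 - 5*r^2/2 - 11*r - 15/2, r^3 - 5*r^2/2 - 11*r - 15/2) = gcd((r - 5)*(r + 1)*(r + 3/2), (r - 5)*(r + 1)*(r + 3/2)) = r^3 - 5*r^2/2 - 11*r - 15/2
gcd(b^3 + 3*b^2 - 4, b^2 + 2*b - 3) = b - 1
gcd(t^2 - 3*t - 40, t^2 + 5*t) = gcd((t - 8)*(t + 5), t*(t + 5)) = t + 5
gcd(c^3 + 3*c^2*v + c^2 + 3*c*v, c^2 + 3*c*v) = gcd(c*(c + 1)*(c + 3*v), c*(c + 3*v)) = c^2 + 3*c*v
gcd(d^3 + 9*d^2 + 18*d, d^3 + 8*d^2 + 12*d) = d^2 + 6*d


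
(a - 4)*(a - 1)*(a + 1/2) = a^3 - 9*a^2/2 + 3*a/2 + 2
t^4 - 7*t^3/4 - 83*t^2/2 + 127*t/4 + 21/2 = (t - 7)*(t - 1)*(t + 1/4)*(t + 6)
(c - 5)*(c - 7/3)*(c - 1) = c^3 - 25*c^2/3 + 19*c - 35/3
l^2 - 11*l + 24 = (l - 8)*(l - 3)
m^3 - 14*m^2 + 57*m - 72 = (m - 8)*(m - 3)^2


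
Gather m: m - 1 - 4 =m - 5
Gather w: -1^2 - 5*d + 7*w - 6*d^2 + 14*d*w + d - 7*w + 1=-6*d^2 + 14*d*w - 4*d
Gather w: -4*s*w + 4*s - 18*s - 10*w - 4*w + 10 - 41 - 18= -14*s + w*(-4*s - 14) - 49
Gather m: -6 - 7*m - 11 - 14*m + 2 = -21*m - 15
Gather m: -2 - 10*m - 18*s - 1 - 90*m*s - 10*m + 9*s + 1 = m*(-90*s - 20) - 9*s - 2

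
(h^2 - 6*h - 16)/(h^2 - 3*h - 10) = (h - 8)/(h - 5)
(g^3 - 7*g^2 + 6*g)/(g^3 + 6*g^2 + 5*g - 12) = g*(g - 6)/(g^2 + 7*g + 12)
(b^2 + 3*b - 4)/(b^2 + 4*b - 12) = (b^2 + 3*b - 4)/(b^2 + 4*b - 12)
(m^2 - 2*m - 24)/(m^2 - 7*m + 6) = (m + 4)/(m - 1)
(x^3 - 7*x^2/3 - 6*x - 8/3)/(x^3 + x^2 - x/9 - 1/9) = 3*(3*x^2 - 10*x - 8)/(9*x^2 - 1)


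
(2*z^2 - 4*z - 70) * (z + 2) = 2*z^3 - 78*z - 140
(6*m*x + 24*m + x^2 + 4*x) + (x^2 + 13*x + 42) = 6*m*x + 24*m + 2*x^2 + 17*x + 42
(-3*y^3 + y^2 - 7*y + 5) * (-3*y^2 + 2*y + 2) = 9*y^5 - 9*y^4 + 17*y^3 - 27*y^2 - 4*y + 10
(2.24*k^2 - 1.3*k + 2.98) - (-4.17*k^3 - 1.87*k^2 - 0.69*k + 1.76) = 4.17*k^3 + 4.11*k^2 - 0.61*k + 1.22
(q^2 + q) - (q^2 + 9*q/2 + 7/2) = -7*q/2 - 7/2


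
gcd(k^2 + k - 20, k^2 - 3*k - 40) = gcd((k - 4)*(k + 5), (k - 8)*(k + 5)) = k + 5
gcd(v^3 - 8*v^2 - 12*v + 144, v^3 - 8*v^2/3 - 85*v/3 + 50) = v - 6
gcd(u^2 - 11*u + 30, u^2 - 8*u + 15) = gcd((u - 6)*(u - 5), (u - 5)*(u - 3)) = u - 5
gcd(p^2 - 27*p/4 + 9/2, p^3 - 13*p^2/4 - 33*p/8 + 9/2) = p - 3/4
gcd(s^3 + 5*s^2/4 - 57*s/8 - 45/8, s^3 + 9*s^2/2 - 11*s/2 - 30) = s^2 + s/2 - 15/2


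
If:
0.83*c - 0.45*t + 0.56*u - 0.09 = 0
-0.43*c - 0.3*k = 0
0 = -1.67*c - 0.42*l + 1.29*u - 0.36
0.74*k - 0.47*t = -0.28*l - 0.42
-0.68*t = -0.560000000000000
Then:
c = 0.15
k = -0.21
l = 0.43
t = 0.82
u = 0.61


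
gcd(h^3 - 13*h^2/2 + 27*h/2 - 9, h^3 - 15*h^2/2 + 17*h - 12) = h^2 - 7*h/2 + 3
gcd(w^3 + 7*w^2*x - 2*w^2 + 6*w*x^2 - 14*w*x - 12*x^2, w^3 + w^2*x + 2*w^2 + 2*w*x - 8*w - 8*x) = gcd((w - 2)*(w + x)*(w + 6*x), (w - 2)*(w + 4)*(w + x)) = w^2 + w*x - 2*w - 2*x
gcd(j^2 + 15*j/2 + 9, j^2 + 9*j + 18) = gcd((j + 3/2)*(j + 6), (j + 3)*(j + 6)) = j + 6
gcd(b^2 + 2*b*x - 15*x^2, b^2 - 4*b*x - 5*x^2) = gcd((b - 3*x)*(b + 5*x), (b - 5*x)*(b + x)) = 1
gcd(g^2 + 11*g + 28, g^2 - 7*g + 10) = 1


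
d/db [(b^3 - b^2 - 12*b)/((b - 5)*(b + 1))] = (b^4 - 8*b^3 + b^2 + 10*b + 60)/(b^4 - 8*b^3 + 6*b^2 + 40*b + 25)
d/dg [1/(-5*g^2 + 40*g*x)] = 2*(g - 4*x)/(5*g^2*(g - 8*x)^2)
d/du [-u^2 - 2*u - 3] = -2*u - 2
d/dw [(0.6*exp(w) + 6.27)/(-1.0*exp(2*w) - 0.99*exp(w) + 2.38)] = (0.6*exp(2*w) + 12.54*exp(w) + 7.6353)*exp(w)/(1.0*exp(4*w) + 1.98*exp(3*w) - 3.7799*exp(2*w) - 4.7124*exp(w) + 5.6644)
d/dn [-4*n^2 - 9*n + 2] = -8*n - 9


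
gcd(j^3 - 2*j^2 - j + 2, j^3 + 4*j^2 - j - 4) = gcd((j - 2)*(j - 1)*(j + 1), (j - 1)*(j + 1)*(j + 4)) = j^2 - 1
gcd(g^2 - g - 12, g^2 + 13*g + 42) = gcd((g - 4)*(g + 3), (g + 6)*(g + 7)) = 1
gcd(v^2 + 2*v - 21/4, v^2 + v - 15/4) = v - 3/2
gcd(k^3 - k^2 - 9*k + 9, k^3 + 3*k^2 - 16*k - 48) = k + 3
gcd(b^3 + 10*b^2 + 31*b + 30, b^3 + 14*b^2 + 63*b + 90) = b^2 + 8*b + 15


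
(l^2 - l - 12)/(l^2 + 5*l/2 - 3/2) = 2*(l - 4)/(2*l - 1)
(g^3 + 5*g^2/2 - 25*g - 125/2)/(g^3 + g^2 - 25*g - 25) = (g + 5/2)/(g + 1)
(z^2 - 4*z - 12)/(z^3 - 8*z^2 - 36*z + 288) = (z + 2)/(z^2 - 2*z - 48)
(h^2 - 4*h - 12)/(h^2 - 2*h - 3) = (-h^2 + 4*h + 12)/(-h^2 + 2*h + 3)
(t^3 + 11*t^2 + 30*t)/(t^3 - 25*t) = (t + 6)/(t - 5)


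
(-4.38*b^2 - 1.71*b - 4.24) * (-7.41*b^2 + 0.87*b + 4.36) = 32.4558*b^4 + 8.8605*b^3 + 10.8339*b^2 - 11.1444*b - 18.4864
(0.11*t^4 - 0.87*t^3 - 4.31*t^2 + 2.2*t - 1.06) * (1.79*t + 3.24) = 0.1969*t^5 - 1.2009*t^4 - 10.5337*t^3 - 10.0264*t^2 + 5.2306*t - 3.4344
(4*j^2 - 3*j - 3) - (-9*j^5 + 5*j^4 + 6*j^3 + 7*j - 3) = 9*j^5 - 5*j^4 - 6*j^3 + 4*j^2 - 10*j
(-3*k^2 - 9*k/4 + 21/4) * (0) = 0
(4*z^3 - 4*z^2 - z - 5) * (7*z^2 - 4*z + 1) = 28*z^5 - 44*z^4 + 13*z^3 - 35*z^2 + 19*z - 5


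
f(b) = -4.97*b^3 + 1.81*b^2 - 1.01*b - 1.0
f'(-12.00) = -2191.49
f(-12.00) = 8859.92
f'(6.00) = -516.05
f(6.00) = -1015.42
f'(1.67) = -36.55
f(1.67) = -20.79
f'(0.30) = -1.27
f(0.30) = -1.27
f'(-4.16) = -274.10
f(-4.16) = 392.32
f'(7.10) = -726.92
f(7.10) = -1695.75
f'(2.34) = -74.18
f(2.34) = -57.13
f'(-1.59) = -44.46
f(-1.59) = 25.16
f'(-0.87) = -15.44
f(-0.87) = 4.52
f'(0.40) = -1.95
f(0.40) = -1.43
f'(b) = -14.91*b^2 + 3.62*b - 1.01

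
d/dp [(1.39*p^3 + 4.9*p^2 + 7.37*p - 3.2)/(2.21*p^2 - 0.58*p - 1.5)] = (3.0719*p^4 - 1.6124*p^3 - 25.3847*p^2 - 0.556000000000004*p - 12.911)/(4.8841*p^4 - 2.5636*p^3 - 6.2936*p^2 + 1.74*p + 2.25)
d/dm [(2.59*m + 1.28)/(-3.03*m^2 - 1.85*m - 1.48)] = (7.8477*m^2 + 7.7568*m - 1.4652)/(9.1809*m^4 + 11.211*m^3 + 12.3913*m^2 + 5.476*m + 2.1904)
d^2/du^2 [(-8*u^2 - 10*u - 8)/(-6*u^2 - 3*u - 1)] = 4*(108*u^3 + 360*u^2 + 126*u + 1)/(216*u^6 + 324*u^5 + 270*u^4 + 135*u^3 + 45*u^2 + 9*u + 1)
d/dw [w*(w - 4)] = 2*w - 4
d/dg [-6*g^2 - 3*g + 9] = -12*g - 3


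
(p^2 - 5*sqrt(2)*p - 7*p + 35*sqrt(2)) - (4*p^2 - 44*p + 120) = -3*p^2 - 5*sqrt(2)*p + 37*p - 120 + 35*sqrt(2)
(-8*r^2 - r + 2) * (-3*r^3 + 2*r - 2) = 24*r^5 + 3*r^4 - 22*r^3 + 14*r^2 + 6*r - 4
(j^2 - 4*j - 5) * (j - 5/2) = j^3 - 13*j^2/2 + 5*j + 25/2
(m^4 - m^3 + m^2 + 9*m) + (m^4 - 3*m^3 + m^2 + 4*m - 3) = 2*m^4 - 4*m^3 + 2*m^2 + 13*m - 3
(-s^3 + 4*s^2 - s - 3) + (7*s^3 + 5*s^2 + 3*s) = 6*s^3 + 9*s^2 + 2*s - 3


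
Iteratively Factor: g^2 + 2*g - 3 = (g - 1)*(g + 3)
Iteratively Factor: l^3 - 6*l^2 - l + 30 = (l + 2)*(l^2 - 8*l + 15) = (l - 5)*(l + 2)*(l - 3)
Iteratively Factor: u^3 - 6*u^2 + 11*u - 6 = (u - 2)*(u^2 - 4*u + 3) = (u - 3)*(u - 2)*(u - 1)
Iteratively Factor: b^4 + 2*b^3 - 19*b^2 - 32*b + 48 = (b + 3)*(b^3 - b^2 - 16*b + 16) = (b - 4)*(b + 3)*(b^2 + 3*b - 4) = (b - 4)*(b + 3)*(b + 4)*(b - 1)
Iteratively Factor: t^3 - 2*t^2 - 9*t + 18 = (t - 3)*(t^2 + t - 6) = (t - 3)*(t + 3)*(t - 2)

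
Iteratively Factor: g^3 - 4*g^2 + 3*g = (g - 1)*(g^2 - 3*g) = g*(g - 1)*(g - 3)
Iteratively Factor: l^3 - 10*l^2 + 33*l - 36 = (l - 4)*(l^2 - 6*l + 9) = (l - 4)*(l - 3)*(l - 3)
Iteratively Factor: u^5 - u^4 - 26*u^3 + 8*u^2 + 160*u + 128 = (u + 4)*(u^4 - 5*u^3 - 6*u^2 + 32*u + 32) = (u - 4)*(u + 4)*(u^3 - u^2 - 10*u - 8) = (u - 4)*(u + 1)*(u + 4)*(u^2 - 2*u - 8) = (u - 4)*(u + 1)*(u + 2)*(u + 4)*(u - 4)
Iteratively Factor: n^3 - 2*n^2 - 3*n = (n)*(n^2 - 2*n - 3) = n*(n - 3)*(n + 1)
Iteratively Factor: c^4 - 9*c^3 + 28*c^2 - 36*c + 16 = (c - 4)*(c^3 - 5*c^2 + 8*c - 4) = (c - 4)*(c - 2)*(c^2 - 3*c + 2) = (c - 4)*(c - 2)^2*(c - 1)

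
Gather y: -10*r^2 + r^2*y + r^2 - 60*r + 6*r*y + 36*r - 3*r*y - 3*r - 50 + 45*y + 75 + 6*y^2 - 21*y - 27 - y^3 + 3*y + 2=-9*r^2 - 27*r - y^3 + 6*y^2 + y*(r^2 + 3*r + 27)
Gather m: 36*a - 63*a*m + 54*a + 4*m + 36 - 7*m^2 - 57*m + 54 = 90*a - 7*m^2 + m*(-63*a - 53) + 90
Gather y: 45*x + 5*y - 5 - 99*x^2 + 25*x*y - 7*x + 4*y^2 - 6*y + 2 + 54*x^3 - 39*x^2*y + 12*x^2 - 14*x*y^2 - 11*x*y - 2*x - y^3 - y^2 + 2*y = 54*x^3 - 87*x^2 + 36*x - y^3 + y^2*(3 - 14*x) + y*(-39*x^2 + 14*x + 1) - 3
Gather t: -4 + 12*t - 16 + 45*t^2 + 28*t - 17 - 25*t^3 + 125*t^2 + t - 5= -25*t^3 + 170*t^2 + 41*t - 42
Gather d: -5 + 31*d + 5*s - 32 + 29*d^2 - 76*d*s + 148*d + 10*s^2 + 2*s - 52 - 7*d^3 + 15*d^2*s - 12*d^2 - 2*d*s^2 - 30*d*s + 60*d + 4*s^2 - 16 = -7*d^3 + d^2*(15*s + 17) + d*(-2*s^2 - 106*s + 239) + 14*s^2 + 7*s - 105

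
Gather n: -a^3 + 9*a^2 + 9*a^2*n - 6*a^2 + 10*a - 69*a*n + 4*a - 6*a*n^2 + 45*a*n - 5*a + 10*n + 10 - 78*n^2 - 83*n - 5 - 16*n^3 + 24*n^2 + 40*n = -a^3 + 3*a^2 + 9*a - 16*n^3 + n^2*(-6*a - 54) + n*(9*a^2 - 24*a - 33) + 5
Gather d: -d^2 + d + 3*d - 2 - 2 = -d^2 + 4*d - 4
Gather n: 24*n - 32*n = -8*n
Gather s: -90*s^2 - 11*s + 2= -90*s^2 - 11*s + 2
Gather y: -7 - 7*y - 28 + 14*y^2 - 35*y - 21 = 14*y^2 - 42*y - 56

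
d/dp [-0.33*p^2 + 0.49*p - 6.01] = 0.49 - 0.66*p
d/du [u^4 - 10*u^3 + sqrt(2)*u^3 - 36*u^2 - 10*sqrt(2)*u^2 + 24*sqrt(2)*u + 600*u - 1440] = 4*u^3 - 30*u^2 + 3*sqrt(2)*u^2 - 72*u - 20*sqrt(2)*u + 24*sqrt(2) + 600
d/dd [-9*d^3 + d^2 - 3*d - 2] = -27*d^2 + 2*d - 3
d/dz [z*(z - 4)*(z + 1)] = 3*z^2 - 6*z - 4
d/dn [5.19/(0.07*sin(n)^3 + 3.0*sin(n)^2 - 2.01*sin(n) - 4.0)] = (-1.0899*sin(n)^2 - 31.14*sin(n) + 10.4319)*cos(n)/(0.07*sin(n)^3 + 3.0*sin(n)^2 - 2.01*sin(n) - 4.0)^2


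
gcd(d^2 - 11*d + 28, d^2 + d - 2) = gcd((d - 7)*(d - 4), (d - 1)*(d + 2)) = 1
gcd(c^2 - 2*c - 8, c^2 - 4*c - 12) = c + 2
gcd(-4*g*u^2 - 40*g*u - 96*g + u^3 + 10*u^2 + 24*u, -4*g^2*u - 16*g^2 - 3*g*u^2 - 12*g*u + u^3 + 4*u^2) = -4*g*u - 16*g + u^2 + 4*u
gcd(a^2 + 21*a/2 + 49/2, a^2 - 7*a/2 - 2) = 1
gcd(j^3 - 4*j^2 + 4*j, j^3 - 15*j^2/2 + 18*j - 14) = j^2 - 4*j + 4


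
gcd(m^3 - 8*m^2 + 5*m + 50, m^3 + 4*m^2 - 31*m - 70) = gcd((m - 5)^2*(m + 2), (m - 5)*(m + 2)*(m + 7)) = m^2 - 3*m - 10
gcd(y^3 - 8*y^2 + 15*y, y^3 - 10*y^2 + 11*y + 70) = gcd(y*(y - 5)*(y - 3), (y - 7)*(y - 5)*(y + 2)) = y - 5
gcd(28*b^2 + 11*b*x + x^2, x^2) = 1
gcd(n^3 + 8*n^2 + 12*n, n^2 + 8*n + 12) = n^2 + 8*n + 12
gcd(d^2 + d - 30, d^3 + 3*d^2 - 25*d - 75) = d - 5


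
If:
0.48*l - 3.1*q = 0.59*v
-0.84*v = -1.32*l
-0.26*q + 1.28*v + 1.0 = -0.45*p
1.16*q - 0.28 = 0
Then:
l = -1.67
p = 5.40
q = 0.24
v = -2.63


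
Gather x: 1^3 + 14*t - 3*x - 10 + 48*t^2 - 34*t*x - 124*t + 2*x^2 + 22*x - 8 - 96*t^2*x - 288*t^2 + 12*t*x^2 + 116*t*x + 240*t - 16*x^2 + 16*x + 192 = -240*t^2 + 130*t + x^2*(12*t - 14) + x*(-96*t^2 + 82*t + 35) + 175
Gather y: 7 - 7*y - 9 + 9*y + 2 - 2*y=0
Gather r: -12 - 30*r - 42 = -30*r - 54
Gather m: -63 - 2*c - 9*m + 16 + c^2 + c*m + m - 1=c^2 - 2*c + m*(c - 8) - 48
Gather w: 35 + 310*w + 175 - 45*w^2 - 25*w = -45*w^2 + 285*w + 210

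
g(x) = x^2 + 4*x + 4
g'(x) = 2*x + 4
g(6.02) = 64.32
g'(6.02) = 16.04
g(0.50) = 6.25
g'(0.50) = 5.00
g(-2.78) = 0.61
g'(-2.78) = -1.56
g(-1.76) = 0.06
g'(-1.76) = 0.48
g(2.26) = 18.15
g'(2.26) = 8.52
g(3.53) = 30.58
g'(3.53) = 11.06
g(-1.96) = 0.00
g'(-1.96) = 0.08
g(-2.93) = 0.86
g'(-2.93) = -1.86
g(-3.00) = 1.00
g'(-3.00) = -2.00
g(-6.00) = 16.00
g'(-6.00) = -8.00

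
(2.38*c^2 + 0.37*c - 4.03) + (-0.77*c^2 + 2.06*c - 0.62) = 1.61*c^2 + 2.43*c - 4.65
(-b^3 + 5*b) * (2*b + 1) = -2*b^4 - b^3 + 10*b^2 + 5*b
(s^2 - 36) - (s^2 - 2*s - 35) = 2*s - 1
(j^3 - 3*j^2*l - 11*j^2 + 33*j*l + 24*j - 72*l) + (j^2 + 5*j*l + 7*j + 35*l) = j^3 - 3*j^2*l - 10*j^2 + 38*j*l + 31*j - 37*l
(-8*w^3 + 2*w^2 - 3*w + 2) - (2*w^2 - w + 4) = -8*w^3 - 2*w - 2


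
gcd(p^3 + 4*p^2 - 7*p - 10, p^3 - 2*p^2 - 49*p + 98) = p - 2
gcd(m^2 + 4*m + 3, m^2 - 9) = m + 3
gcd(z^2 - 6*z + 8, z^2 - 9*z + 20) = z - 4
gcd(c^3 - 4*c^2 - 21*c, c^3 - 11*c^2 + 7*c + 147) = c^2 - 4*c - 21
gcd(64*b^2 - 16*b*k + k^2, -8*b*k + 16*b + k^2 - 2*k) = 8*b - k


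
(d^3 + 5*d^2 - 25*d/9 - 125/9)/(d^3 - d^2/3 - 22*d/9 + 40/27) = 3*(3*d^2 + 10*d - 25)/(9*d^2 - 18*d + 8)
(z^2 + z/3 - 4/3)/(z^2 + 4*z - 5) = (z + 4/3)/(z + 5)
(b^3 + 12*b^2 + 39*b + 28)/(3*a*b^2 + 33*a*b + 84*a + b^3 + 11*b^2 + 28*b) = (b + 1)/(3*a + b)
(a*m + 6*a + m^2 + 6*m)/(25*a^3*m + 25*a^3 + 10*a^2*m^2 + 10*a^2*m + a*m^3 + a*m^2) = (a*m + 6*a + m^2 + 6*m)/(a*(25*a^2*m + 25*a^2 + 10*a*m^2 + 10*a*m + m^3 + m^2))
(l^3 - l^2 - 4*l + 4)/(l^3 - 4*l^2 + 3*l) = (l^2 - 4)/(l*(l - 3))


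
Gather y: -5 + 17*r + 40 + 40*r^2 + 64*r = 40*r^2 + 81*r + 35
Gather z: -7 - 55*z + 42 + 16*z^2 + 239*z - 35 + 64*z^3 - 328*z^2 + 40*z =64*z^3 - 312*z^2 + 224*z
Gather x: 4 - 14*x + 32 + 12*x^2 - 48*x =12*x^2 - 62*x + 36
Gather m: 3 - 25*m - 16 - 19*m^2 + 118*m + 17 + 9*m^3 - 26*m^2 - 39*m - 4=9*m^3 - 45*m^2 + 54*m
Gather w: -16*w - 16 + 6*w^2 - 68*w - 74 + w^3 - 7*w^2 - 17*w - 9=w^3 - w^2 - 101*w - 99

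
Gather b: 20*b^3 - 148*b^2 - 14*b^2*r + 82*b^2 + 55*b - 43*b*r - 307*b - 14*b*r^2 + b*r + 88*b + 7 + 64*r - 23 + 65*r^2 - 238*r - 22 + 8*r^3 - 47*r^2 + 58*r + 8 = 20*b^3 + b^2*(-14*r - 66) + b*(-14*r^2 - 42*r - 164) + 8*r^3 + 18*r^2 - 116*r - 30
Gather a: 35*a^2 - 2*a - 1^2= 35*a^2 - 2*a - 1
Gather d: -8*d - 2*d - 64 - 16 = -10*d - 80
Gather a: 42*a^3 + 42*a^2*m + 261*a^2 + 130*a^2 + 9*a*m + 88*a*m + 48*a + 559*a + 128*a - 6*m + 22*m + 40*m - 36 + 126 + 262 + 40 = 42*a^3 + a^2*(42*m + 391) + a*(97*m + 735) + 56*m + 392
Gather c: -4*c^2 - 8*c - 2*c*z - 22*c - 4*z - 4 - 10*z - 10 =-4*c^2 + c*(-2*z - 30) - 14*z - 14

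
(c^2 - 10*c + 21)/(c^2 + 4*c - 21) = (c - 7)/(c + 7)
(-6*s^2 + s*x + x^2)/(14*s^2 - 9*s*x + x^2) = (3*s + x)/(-7*s + x)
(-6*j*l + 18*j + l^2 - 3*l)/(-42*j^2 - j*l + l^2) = (6*j*l - 18*j - l^2 + 3*l)/(42*j^2 + j*l - l^2)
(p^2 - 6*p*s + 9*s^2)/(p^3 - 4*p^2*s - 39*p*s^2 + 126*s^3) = (p - 3*s)/(p^2 - p*s - 42*s^2)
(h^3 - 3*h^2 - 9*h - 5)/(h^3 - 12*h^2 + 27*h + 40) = (h + 1)/(h - 8)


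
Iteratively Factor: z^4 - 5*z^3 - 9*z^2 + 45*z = (z)*(z^3 - 5*z^2 - 9*z + 45) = z*(z - 3)*(z^2 - 2*z - 15) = z*(z - 5)*(z - 3)*(z + 3)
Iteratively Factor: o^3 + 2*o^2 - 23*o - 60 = (o - 5)*(o^2 + 7*o + 12) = (o - 5)*(o + 3)*(o + 4)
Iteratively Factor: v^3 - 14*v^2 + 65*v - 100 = (v - 5)*(v^2 - 9*v + 20) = (v - 5)*(v - 4)*(v - 5)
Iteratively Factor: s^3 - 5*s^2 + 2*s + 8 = (s + 1)*(s^2 - 6*s + 8) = (s - 2)*(s + 1)*(s - 4)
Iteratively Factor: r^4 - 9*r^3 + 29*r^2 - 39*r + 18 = (r - 3)*(r^3 - 6*r^2 + 11*r - 6) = (r - 3)^2*(r^2 - 3*r + 2) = (r - 3)^2*(r - 2)*(r - 1)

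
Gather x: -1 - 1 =-2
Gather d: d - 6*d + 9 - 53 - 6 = -5*d - 50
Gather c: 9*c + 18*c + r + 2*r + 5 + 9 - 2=27*c + 3*r + 12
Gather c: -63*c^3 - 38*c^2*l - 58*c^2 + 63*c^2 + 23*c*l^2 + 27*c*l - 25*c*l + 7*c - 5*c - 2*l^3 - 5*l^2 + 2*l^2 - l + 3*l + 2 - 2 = -63*c^3 + c^2*(5 - 38*l) + c*(23*l^2 + 2*l + 2) - 2*l^3 - 3*l^2 + 2*l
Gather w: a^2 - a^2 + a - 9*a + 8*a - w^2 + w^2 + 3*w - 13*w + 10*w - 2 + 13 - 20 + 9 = 0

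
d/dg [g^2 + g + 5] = 2*g + 1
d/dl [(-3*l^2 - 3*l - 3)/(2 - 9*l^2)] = 3*(-9*l^2 - 22*l - 2)/(81*l^4 - 36*l^2 + 4)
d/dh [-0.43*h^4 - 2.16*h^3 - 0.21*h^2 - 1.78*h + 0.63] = -1.72*h^3 - 6.48*h^2 - 0.42*h - 1.78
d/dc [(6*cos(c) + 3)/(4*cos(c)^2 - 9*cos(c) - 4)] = 3*(8*cos(c)^2 + 8*cos(c) - 1)*sin(c)/(4*sin(c)^2 + 9*cos(c))^2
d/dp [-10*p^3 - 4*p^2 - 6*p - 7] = -30*p^2 - 8*p - 6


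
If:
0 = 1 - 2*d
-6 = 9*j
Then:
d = 1/2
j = -2/3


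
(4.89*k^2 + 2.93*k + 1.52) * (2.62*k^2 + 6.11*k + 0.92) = 12.8118*k^4 + 37.5545*k^3 + 26.3835*k^2 + 11.9828*k + 1.3984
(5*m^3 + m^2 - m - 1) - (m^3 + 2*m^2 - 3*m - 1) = 4*m^3 - m^2 + 2*m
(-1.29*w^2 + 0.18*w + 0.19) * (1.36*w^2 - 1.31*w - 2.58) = -1.7544*w^4 + 1.9347*w^3 + 3.3508*w^2 - 0.7133*w - 0.4902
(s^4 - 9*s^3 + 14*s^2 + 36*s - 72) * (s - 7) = s^5 - 16*s^4 + 77*s^3 - 62*s^2 - 324*s + 504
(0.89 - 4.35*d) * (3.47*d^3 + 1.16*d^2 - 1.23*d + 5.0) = -15.0945*d^4 - 1.9577*d^3 + 6.3829*d^2 - 22.8447*d + 4.45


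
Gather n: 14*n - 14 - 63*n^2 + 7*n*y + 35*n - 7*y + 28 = -63*n^2 + n*(7*y + 49) - 7*y + 14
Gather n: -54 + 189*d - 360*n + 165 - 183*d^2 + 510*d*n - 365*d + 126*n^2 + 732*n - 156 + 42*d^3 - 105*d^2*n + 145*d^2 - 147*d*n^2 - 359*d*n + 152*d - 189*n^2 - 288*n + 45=42*d^3 - 38*d^2 - 24*d + n^2*(-147*d - 63) + n*(-105*d^2 + 151*d + 84)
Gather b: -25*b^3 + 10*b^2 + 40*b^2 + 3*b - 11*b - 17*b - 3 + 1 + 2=-25*b^3 + 50*b^2 - 25*b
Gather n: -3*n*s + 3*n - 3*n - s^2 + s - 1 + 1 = -3*n*s - s^2 + s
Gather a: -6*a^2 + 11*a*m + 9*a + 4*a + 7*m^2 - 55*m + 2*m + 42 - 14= -6*a^2 + a*(11*m + 13) + 7*m^2 - 53*m + 28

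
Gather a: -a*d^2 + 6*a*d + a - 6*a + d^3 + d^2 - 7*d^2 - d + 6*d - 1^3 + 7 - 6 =a*(-d^2 + 6*d - 5) + d^3 - 6*d^2 + 5*d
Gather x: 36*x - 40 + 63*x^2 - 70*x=63*x^2 - 34*x - 40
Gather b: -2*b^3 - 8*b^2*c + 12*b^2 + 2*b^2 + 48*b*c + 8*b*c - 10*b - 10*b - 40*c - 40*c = -2*b^3 + b^2*(14 - 8*c) + b*(56*c - 20) - 80*c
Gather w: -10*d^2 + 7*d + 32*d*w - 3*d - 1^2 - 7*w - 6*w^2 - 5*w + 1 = -10*d^2 + 4*d - 6*w^2 + w*(32*d - 12)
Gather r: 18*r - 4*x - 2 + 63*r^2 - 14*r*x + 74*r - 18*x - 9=63*r^2 + r*(92 - 14*x) - 22*x - 11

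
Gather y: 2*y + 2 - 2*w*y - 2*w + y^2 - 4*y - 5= -2*w + y^2 + y*(-2*w - 2) - 3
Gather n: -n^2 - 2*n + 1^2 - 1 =-n^2 - 2*n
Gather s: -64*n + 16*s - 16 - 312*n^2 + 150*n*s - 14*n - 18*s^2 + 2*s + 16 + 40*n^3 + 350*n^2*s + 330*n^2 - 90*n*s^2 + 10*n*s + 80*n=40*n^3 + 18*n^2 + 2*n + s^2*(-90*n - 18) + s*(350*n^2 + 160*n + 18)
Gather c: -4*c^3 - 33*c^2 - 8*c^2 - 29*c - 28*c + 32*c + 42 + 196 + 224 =-4*c^3 - 41*c^2 - 25*c + 462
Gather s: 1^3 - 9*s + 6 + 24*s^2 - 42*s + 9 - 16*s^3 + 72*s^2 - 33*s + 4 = -16*s^3 + 96*s^2 - 84*s + 20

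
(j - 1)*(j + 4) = j^2 + 3*j - 4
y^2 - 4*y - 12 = (y - 6)*(y + 2)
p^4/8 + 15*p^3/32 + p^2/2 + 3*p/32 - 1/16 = (p/4 + 1/4)*(p/2 + 1/2)*(p - 1/4)*(p + 2)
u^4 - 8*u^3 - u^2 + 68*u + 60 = (u - 6)*(u - 5)*(u + 1)*(u + 2)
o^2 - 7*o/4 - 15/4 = (o - 3)*(o + 5/4)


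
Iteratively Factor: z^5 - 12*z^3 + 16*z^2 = (z + 4)*(z^4 - 4*z^3 + 4*z^2) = (z - 2)*(z + 4)*(z^3 - 2*z^2) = z*(z - 2)*(z + 4)*(z^2 - 2*z) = z^2*(z - 2)*(z + 4)*(z - 2)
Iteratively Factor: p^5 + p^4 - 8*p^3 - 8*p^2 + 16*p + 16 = (p + 2)*(p^4 - p^3 - 6*p^2 + 4*p + 8) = (p - 2)*(p + 2)*(p^3 + p^2 - 4*p - 4) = (p - 2)^2*(p + 2)*(p^2 + 3*p + 2) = (p - 2)^2*(p + 1)*(p + 2)*(p + 2)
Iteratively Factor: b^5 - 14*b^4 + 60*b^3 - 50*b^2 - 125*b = (b - 5)*(b^4 - 9*b^3 + 15*b^2 + 25*b) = (b - 5)^2*(b^3 - 4*b^2 - 5*b) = (b - 5)^3*(b^2 + b) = (b - 5)^3*(b + 1)*(b)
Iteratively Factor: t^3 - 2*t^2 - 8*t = (t)*(t^2 - 2*t - 8) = t*(t + 2)*(t - 4)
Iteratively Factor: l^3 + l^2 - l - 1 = (l + 1)*(l^2 - 1) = (l + 1)^2*(l - 1)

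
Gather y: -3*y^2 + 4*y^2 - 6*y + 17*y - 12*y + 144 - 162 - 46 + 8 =y^2 - y - 56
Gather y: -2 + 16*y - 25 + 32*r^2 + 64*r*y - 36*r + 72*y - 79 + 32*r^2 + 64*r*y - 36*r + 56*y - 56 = 64*r^2 - 72*r + y*(128*r + 144) - 162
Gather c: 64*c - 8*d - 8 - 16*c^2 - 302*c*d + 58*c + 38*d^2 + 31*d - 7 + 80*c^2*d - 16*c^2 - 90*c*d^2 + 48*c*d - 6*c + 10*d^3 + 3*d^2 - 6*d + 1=c^2*(80*d - 32) + c*(-90*d^2 - 254*d + 116) + 10*d^3 + 41*d^2 + 17*d - 14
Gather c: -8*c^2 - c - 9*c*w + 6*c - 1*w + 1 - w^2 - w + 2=-8*c^2 + c*(5 - 9*w) - w^2 - 2*w + 3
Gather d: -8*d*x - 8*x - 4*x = -8*d*x - 12*x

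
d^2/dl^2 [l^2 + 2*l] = 2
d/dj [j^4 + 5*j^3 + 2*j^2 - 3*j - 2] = 4*j^3 + 15*j^2 + 4*j - 3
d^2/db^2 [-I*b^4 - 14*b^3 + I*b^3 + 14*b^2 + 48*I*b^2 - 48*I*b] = -12*I*b^2 + 6*b*(-14 + I) + 28 + 96*I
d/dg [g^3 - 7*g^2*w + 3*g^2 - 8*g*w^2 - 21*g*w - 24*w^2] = 3*g^2 - 14*g*w + 6*g - 8*w^2 - 21*w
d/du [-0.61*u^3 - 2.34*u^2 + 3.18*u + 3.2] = -1.83*u^2 - 4.68*u + 3.18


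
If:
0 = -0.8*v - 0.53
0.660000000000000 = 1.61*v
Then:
No Solution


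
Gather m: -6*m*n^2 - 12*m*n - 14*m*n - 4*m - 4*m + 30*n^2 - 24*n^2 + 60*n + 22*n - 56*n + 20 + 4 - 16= m*(-6*n^2 - 26*n - 8) + 6*n^2 + 26*n + 8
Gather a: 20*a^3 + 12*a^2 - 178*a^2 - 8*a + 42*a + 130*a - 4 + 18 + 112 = 20*a^3 - 166*a^2 + 164*a + 126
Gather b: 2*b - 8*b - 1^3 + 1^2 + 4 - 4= -6*b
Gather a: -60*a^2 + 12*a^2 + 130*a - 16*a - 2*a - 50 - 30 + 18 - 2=-48*a^2 + 112*a - 64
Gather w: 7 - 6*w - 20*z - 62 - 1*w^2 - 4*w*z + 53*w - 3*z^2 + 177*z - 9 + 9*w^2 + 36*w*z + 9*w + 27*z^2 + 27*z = 8*w^2 + w*(32*z + 56) + 24*z^2 + 184*z - 64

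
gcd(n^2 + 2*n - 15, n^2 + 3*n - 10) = n + 5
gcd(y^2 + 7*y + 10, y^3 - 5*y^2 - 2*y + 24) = y + 2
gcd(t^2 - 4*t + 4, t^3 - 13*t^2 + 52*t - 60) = t - 2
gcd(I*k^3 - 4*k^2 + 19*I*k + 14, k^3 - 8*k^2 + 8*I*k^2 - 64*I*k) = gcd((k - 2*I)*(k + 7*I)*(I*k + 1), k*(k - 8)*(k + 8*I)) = 1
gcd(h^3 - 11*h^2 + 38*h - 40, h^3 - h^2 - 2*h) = h - 2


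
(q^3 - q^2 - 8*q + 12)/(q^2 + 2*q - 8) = (q^2 + q - 6)/(q + 4)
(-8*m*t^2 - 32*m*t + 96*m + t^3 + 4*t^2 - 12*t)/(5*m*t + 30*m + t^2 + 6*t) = (-8*m*t + 16*m + t^2 - 2*t)/(5*m + t)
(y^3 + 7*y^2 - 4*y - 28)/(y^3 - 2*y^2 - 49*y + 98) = (y + 2)/(y - 7)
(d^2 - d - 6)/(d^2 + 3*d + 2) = (d - 3)/(d + 1)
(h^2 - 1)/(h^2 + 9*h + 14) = (h^2 - 1)/(h^2 + 9*h + 14)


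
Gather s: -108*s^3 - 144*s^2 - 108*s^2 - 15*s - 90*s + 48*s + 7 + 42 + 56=-108*s^3 - 252*s^2 - 57*s + 105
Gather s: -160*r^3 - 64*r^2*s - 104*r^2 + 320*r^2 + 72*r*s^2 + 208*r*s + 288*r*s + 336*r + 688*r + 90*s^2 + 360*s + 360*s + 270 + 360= -160*r^3 + 216*r^2 + 1024*r + s^2*(72*r + 90) + s*(-64*r^2 + 496*r + 720) + 630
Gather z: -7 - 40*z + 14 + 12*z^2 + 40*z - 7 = 12*z^2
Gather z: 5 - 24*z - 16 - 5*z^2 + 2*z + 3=-5*z^2 - 22*z - 8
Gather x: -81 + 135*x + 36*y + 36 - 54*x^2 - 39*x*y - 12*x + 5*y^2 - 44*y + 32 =-54*x^2 + x*(123 - 39*y) + 5*y^2 - 8*y - 13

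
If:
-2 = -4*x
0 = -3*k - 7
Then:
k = -7/3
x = 1/2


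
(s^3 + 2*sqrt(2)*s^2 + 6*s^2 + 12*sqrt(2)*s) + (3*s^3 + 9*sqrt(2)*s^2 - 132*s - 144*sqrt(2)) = 4*s^3 + 6*s^2 + 11*sqrt(2)*s^2 - 132*s + 12*sqrt(2)*s - 144*sqrt(2)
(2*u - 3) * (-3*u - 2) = -6*u^2 + 5*u + 6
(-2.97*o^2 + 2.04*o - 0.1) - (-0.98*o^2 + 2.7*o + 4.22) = -1.99*o^2 - 0.66*o - 4.32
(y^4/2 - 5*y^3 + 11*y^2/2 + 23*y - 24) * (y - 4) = y^5/2 - 7*y^4 + 51*y^3/2 + y^2 - 116*y + 96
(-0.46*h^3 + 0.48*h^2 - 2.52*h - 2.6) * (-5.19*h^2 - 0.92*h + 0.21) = 2.3874*h^5 - 2.068*h^4 + 12.5406*h^3 + 15.9132*h^2 + 1.8628*h - 0.546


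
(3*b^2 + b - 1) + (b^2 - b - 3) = 4*b^2 - 4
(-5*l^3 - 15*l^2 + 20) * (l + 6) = -5*l^4 - 45*l^3 - 90*l^2 + 20*l + 120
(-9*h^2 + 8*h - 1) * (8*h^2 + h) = -72*h^4 + 55*h^3 - h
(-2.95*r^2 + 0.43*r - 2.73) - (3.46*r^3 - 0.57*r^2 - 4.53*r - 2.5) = -3.46*r^3 - 2.38*r^2 + 4.96*r - 0.23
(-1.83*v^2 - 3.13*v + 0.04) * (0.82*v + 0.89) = -1.5006*v^3 - 4.1953*v^2 - 2.7529*v + 0.0356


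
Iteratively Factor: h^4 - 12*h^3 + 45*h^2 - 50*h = (h - 5)*(h^3 - 7*h^2 + 10*h) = (h - 5)^2*(h^2 - 2*h) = h*(h - 5)^2*(h - 2)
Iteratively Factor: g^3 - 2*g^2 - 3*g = (g + 1)*(g^2 - 3*g) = g*(g + 1)*(g - 3)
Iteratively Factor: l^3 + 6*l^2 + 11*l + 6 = (l + 2)*(l^2 + 4*l + 3) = (l + 2)*(l + 3)*(l + 1)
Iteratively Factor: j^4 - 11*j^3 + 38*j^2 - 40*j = (j - 4)*(j^3 - 7*j^2 + 10*j) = j*(j - 4)*(j^2 - 7*j + 10) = j*(j - 4)*(j - 2)*(j - 5)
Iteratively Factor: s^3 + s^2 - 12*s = (s)*(s^2 + s - 12) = s*(s - 3)*(s + 4)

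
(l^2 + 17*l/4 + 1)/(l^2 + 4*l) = (l + 1/4)/l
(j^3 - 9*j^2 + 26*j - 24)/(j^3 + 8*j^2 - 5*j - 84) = (j^2 - 6*j + 8)/(j^2 + 11*j + 28)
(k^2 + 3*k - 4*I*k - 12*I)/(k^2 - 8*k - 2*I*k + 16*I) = (k^2 + k*(3 - 4*I) - 12*I)/(k^2 - 2*k*(4 + I) + 16*I)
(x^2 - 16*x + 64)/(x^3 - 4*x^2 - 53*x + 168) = (x - 8)/(x^2 + 4*x - 21)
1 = 1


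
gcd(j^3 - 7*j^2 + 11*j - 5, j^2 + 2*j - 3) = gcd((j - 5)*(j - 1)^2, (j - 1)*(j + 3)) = j - 1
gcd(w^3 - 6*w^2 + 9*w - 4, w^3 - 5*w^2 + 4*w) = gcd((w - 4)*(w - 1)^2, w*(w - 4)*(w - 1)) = w^2 - 5*w + 4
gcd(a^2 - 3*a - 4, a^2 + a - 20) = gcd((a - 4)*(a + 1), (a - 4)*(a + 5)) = a - 4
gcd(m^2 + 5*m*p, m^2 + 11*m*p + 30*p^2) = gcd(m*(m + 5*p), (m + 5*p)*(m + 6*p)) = m + 5*p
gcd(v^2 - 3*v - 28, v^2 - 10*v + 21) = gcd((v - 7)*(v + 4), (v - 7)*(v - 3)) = v - 7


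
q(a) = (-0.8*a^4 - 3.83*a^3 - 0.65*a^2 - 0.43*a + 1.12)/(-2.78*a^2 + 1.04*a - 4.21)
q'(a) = (5.56*a - 1.04)*(-0.8*a^4 - 3.83*a^3 - 0.65*a^2 - 0.43*a + 1.12)/(-2.78*a^2 + 1.04*a - 4.21)^2 + (-3.2*a^3 - 11.49*a^2 - 1.3*a - 0.43)/(-2.78*a^2 + 1.04*a - 4.21)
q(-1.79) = -0.91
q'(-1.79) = 0.44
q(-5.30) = 0.86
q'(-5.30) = -1.52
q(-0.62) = -0.33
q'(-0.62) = 0.31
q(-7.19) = 4.79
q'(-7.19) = -2.63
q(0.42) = -0.12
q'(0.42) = 0.80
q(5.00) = 14.54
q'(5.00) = 4.45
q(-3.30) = -1.01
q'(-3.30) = -0.35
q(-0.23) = -0.27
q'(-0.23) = 0.02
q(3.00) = 6.67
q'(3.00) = 3.44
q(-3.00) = -1.09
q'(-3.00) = -0.18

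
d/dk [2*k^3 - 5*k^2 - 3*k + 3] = 6*k^2 - 10*k - 3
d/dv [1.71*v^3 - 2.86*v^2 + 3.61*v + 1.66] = 5.13*v^2 - 5.72*v + 3.61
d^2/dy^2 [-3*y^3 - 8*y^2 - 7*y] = -18*y - 16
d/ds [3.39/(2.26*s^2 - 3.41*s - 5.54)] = (11.5599 - 15.3228*s)/(-2.26*s^2 + 3.41*s + 5.54)^2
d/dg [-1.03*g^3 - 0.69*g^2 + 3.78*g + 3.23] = -3.09*g^2 - 1.38*g + 3.78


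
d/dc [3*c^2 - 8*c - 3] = 6*c - 8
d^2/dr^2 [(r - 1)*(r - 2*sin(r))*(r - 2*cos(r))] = 2*sqrt(2)*r^2*sin(r + pi/4) + 6*r*sin(r) - 8*r*sin(2*r) - 10*r*cos(r) + 6*r - 8*sin(r) + 8*sqrt(2)*sin(2*r + pi/4) - 2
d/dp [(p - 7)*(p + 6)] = 2*p - 1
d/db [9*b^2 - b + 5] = 18*b - 1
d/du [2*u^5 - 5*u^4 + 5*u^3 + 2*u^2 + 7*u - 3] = 10*u^4 - 20*u^3 + 15*u^2 + 4*u + 7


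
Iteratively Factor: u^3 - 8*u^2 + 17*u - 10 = (u - 1)*(u^2 - 7*u + 10) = (u - 5)*(u - 1)*(u - 2)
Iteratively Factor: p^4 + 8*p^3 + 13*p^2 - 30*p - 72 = (p - 2)*(p^3 + 10*p^2 + 33*p + 36) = (p - 2)*(p + 3)*(p^2 + 7*p + 12) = (p - 2)*(p + 3)*(p + 4)*(p + 3)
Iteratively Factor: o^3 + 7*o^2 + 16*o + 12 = (o + 2)*(o^2 + 5*o + 6) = (o + 2)*(o + 3)*(o + 2)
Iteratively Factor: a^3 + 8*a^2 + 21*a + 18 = (a + 2)*(a^2 + 6*a + 9) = (a + 2)*(a + 3)*(a + 3)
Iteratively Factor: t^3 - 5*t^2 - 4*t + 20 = (t - 5)*(t^2 - 4) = (t - 5)*(t - 2)*(t + 2)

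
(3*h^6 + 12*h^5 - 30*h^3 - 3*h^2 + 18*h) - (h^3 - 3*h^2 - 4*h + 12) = 3*h^6 + 12*h^5 - 31*h^3 + 22*h - 12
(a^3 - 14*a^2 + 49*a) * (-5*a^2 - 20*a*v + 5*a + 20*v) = -5*a^5 - 20*a^4*v + 75*a^4 + 300*a^3*v - 315*a^3 - 1260*a^2*v + 245*a^2 + 980*a*v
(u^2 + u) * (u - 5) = u^3 - 4*u^2 - 5*u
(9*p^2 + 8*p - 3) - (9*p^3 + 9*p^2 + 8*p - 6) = 3 - 9*p^3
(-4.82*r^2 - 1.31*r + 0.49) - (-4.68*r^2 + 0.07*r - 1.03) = -0.140000000000001*r^2 - 1.38*r + 1.52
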